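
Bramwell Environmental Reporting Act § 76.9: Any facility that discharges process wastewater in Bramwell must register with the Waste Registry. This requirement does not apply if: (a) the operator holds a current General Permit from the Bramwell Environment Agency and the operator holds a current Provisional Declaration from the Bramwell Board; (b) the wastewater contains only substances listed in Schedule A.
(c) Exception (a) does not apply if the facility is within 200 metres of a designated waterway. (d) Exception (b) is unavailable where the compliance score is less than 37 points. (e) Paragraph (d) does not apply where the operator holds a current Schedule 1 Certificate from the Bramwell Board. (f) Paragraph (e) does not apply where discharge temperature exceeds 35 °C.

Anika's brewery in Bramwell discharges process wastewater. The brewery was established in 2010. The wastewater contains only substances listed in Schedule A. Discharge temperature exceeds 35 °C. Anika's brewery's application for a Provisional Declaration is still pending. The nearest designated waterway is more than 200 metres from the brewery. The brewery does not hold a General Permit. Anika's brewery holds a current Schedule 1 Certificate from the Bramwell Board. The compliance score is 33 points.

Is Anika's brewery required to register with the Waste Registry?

Exception (a) requires that the operator holds a current General Permit from the Bramwell Environment Agency; but no General Permit is held, so (a) is unavailable.
Exception (b)'s conditions are all satisfied: the wastewater is Schedule-A-only. But: (d) operates against (b): the compliance score is 33 points, less than the 37 points limit. (e) is triggered (a current Schedule 1 Certificate is held), but is set aside by (f): (f) operates — discharge temperature exceeds 35 °C. (b) is therefore removed.
Every exception is unavailable, so the rule governs.

Yes — Anika's brewery must register with the Waste Registry.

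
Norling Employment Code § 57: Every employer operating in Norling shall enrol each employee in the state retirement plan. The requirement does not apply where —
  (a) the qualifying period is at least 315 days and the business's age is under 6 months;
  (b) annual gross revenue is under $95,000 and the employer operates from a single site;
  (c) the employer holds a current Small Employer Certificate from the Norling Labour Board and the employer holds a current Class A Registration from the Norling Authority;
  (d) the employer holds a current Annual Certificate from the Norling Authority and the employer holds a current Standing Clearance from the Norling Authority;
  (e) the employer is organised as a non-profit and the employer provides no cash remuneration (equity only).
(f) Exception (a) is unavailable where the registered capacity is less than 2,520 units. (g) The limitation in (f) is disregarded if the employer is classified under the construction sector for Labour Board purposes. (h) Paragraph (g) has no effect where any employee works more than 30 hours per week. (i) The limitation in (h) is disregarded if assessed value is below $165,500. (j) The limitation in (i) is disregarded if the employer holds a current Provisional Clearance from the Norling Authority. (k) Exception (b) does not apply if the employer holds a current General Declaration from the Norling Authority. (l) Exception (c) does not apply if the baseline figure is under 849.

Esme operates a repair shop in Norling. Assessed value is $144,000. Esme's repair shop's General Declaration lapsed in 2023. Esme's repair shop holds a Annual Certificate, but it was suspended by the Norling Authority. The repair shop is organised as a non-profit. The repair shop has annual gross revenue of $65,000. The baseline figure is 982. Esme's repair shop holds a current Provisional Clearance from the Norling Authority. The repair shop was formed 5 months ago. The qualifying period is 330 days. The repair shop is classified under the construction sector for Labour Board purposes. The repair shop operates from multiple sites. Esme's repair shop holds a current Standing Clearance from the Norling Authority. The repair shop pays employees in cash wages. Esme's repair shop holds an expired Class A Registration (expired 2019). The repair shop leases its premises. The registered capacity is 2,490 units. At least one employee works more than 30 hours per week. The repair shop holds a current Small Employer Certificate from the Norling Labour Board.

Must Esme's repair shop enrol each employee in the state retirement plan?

Yes — Esme's repair shop must enrol each employee in the state retirement plan.

Exception (a): the qualifying period is 330 days, meeting the 315 days threshold; the business's age is 5 months, under the 6 months limit — every condition holds. However, paragraphs (f)–(j) must be considered: (f) operates — the registered capacity is 2,490 units, less than the 2,520 units limit. (g) would limit (f) — the repair shop is classified under the construction sector — but (h) sets (g) aside: (h) operates — at least one employee exceeds 30 hours/week. (i) applies (assessed value is $144,000, below the $165,500 limit), but is overridden by (j): (j) operates against (i): a current Provisional Clearance is held. Exception (a) does not apply.
Exception (b) requires that the employer operates from a single site; but the employer operates from multiple sites, so (b) is unavailable.
Exception (c) fails — no current Class A Registration is held.
Exception (d) fails — the Annual Certificate is not current.
Exception (e) requires that the employer provides no cash remuneration (equity only); but employees are paid cash wages, so (e) is unavailable.
None of the exceptions is available; § 57 applies in full.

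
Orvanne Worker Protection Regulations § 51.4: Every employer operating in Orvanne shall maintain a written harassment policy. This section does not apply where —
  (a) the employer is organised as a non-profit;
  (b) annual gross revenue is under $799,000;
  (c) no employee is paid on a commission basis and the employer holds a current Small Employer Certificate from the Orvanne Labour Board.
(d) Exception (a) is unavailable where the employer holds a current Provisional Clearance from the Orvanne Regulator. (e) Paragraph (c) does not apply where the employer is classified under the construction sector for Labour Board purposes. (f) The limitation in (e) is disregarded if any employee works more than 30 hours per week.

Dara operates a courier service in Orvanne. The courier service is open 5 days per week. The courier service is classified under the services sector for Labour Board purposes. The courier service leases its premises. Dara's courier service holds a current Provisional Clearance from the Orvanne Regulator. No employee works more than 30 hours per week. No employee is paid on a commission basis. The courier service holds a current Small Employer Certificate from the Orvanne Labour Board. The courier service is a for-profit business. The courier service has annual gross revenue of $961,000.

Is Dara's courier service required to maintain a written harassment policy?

Exception (a) requires that the employer is organised as a non-profit; but the employer is for-profit, so (a) is unavailable.
Exception (b) requires that annual gross revenue is under $799,000; but annual gross revenue is $961,000, not under $799,000, so (b) is unavailable.
All of (c)'s requirements are met (no employee is paid on commission; a current Small Employer Certificate is held). Applying paragraphs (e)–(f): (e) is inapplicable — the courier service is classified under the services sector. So (c) applies.

No — exception (c) applies; Dara's courier service is not required to maintain a written harassment policy.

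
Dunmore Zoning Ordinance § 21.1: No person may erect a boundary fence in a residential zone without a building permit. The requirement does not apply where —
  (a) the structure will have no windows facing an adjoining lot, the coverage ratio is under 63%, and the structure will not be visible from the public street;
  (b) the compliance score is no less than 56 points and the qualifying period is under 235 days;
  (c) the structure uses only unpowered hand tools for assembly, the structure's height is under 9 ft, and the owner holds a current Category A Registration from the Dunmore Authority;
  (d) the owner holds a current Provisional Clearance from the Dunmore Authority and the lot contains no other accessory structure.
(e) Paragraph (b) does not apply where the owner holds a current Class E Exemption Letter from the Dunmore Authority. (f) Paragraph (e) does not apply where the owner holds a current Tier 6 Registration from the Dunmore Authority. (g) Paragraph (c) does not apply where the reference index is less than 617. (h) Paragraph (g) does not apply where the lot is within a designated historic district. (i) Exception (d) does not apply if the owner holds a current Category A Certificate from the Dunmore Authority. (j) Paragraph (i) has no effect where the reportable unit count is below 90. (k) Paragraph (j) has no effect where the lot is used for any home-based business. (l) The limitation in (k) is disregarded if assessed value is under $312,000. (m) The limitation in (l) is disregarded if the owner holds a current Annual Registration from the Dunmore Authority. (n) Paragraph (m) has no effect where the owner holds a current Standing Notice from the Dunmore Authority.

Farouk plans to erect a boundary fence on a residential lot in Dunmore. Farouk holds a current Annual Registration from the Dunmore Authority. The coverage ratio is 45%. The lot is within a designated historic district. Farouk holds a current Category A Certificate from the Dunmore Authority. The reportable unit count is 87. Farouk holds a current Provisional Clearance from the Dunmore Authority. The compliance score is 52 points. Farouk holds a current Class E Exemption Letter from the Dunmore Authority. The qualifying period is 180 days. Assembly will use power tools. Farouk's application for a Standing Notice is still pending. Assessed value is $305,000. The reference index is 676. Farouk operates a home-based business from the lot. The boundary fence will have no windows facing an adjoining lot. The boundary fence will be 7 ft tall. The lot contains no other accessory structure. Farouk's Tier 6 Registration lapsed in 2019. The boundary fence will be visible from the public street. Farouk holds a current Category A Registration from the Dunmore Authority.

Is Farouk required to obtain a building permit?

Exception (a) fails — the structure will be visible from the street.
Exception (b) requires that the compliance score is no less than 56 points; but the compliance score is 52 points, short of 56 points, so (b) is unavailable.
Exception (c) does not apply: assembly uses power tools.
Exception (d) is satisfied on its face — a current Provisional Clearance is held; the lot has no other accessory structure. However, paragraphs (i)–(n) must be considered: (i) applies — a current Category A Certificate is held. (j) operates (the reportable unit count is 87, below the 90 limit), but is itself disapplied by (k): (k) applies — a home-based business operates on the lot. (l) would limit (k) — assessed value is $305,000, under the $312,000 limit — but (m) sets (l) aside: (m) operates — a current Annual Registration is held. (n), which would lift (m), is not engaged — the Standing Notice is not current. (d) is therefore removed.
No exception applies. The general rule governs.

Yes — Farouk must obtain a building permit.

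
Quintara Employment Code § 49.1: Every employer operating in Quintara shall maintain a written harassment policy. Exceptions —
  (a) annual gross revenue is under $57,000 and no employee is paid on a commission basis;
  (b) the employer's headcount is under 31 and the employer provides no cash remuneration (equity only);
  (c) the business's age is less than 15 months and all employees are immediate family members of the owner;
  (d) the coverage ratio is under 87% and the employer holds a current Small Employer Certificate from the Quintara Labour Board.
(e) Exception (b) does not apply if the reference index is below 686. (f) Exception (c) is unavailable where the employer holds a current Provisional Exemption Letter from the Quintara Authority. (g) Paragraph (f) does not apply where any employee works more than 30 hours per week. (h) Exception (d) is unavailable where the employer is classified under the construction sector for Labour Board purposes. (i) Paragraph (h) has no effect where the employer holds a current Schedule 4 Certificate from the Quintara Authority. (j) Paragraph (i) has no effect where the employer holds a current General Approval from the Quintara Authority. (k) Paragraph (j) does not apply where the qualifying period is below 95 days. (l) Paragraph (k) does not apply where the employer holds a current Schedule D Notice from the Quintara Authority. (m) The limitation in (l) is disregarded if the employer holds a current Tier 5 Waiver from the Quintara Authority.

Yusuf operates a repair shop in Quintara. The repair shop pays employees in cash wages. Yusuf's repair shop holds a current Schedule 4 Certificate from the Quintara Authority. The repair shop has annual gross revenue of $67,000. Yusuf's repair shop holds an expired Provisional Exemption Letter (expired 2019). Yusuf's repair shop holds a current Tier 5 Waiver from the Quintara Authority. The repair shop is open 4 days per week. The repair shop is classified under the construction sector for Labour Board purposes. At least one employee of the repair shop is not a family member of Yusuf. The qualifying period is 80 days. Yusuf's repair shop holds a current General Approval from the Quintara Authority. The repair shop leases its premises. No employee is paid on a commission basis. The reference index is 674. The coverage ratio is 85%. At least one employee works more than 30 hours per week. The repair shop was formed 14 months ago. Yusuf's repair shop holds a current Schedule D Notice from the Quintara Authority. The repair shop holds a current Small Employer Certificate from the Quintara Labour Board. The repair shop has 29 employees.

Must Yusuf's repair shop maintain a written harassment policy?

No — exception (d) applies; Yusuf's repair shop is not required to maintain a written harassment policy.

Exception (a) does not apply: annual gross revenue is $67,000, not under $57,000.
Exception (b) fails — employees are paid cash wages.
Exception (c) requires that all employees are immediate family members of the owner; but at least one employee is not a family member, so (c) is unavailable.
Exception (d): the coverage ratio is 85%, under the 87% limit; a current Small Employer Certificate is held — every condition holds. As to paragraphs (h)–(m): (h) operates (the repair shop is classified under the construction sector), but is overridden by (i): (i) operates against (h): a current Schedule 4 Certificate is held. (j) is triggered (a current General Approval is held), but is itself disapplied by (k): (k) operates against (j): the qualifying period is 80 days, below the 95 days limit. (l) would limit (k) — a current Schedule D Notice is held — but (m) sets (l) aside: (m) operates against (l): a current Tier 5 Waiver is held. So (d) applies.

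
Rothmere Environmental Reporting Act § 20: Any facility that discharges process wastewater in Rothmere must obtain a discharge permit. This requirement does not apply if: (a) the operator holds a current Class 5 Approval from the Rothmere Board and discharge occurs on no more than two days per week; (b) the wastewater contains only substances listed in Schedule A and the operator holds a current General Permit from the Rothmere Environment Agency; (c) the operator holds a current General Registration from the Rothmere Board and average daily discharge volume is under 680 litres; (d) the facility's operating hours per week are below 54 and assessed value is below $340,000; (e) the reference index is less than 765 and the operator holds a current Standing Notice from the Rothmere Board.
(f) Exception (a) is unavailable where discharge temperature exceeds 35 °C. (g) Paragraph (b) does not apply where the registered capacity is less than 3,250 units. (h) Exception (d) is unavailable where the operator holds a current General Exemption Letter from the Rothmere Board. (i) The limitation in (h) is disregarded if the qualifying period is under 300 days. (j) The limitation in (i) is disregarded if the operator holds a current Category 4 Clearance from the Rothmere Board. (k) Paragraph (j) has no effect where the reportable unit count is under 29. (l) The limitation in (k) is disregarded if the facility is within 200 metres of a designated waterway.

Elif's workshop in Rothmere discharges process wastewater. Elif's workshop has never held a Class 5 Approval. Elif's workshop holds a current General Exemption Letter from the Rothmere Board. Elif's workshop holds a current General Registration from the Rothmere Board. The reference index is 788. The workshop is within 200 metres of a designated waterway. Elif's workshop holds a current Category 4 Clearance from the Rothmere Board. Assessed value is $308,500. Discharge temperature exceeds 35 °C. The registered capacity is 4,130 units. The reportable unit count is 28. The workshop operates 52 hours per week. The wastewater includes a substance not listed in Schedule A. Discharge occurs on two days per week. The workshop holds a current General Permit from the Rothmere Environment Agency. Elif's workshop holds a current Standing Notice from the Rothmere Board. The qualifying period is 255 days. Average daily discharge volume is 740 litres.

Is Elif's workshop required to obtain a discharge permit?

Exception (a) fails — the Class 5 Approval is not current.
Exception (b) requires that the wastewater contains only substances listed in Schedule A; but the wastewater includes a non-Schedule-A substance, so (b) is unavailable.
Exception (c) does not apply: average daily discharge volume is 740 litres, not under 680 litres.
All of (d)'s requirements are met (the facility's operating hours per week are 52, below the 54 limit; assessed value is $308,500, below the $340,000 limit). Turning to paragraphs (h)–(l): (h) operates against (d): a current General Exemption Letter is held. (i) would limit (h) — the qualifying period is 255 days, under the 300 days limit — but (j) sets (i) aside: (j) applies — a current Category 4 Clearance is held. (k) would limit (j) — the reportable unit count is 28, under the 29 limit — but (l) sets (k) aside: (l) operates against (k): the workshop is within 200 m of a designated waterway. (d) is therefore removed.
Exception (e) requires that the reference index is less than 765; but the reference index is 788, not less than 765, so (e) is unavailable.
None of the exceptions is available; § 20 applies in full.

Yes — Elif's workshop must obtain a discharge permit.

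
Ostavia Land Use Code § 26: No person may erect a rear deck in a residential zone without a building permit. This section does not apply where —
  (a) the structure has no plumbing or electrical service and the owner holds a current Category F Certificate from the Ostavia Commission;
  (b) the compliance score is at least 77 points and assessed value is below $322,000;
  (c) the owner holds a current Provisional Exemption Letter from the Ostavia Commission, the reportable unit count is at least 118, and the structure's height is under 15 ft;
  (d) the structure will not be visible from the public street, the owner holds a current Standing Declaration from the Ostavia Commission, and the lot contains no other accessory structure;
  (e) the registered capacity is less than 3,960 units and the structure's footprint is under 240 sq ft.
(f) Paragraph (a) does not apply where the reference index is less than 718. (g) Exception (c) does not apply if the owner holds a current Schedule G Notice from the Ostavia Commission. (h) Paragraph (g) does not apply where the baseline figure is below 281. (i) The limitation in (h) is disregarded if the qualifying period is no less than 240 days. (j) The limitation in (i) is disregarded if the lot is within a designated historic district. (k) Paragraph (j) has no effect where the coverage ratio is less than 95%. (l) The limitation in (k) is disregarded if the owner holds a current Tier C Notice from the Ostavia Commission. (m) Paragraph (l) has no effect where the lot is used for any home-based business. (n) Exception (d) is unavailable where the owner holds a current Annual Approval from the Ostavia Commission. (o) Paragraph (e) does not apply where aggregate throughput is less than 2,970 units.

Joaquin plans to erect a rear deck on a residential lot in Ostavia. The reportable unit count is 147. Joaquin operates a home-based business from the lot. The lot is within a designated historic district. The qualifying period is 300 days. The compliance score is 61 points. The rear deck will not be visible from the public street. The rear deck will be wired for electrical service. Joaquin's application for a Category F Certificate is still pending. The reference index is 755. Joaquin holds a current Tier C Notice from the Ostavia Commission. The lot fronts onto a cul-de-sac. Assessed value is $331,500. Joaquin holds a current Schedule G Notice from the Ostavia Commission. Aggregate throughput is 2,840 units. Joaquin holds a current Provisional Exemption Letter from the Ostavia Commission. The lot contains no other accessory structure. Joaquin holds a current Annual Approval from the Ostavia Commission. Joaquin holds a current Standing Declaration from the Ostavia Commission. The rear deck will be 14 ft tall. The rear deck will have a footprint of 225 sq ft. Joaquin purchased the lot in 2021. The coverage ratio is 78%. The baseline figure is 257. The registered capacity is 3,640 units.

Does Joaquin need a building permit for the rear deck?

Yes — Joaquin must obtain a building permit.

Exception (a) does not apply: electrical service is planned.
Exception (b) does not apply: the compliance score is 61 points, short of 77 points.
Exception (c) is satisfied on its face — a current Provisional Exemption Letter is held; the reportable unit count is 147, meeting the 118 threshold; the structure's height is 14 ft, under the 15 ft limit. But applying paragraphs (g)–(m): (g) is triggered — a current Schedule G Notice is held. (h) would limit (g) — the baseline figure is 257, below the 281 limit — but (i) sets (h) aside: (i) operates against (h): the qualifying period is 300 days, meeting the 240 days threshold. (j) is triggered (the lot is in a historic district), but is displaced by (k): (k) is triggered — the coverage ratio is 78%, less than the 95% limit. (l) would limit (k) — a current Tier C Notice is held — but (m) sets (l) aside: (m) operates against (l): a home-based business operates on the lot. So (c) is unavailable.
Exception (d) is satisfied on its face — the structure will not be visible from the street; a current Standing Declaration is held; the lot has no other accessory structure. However, paragraph (n) must be considered: (n) operates against (d): a current Annual Approval is held. So (d) is unavailable.
All of (e)'s requirements are met (the registered capacity is 3,640 units, less than the 3,960 units limit; the structure's footprint is 225 sq ft, under the 240 sq ft limit). But applying paragraph (o): (o) operates — aggregate throughput is 2,840 units, less than the 2,970 units limit. So (e) is unavailable.
Every exception is unavailable, so the rule governs.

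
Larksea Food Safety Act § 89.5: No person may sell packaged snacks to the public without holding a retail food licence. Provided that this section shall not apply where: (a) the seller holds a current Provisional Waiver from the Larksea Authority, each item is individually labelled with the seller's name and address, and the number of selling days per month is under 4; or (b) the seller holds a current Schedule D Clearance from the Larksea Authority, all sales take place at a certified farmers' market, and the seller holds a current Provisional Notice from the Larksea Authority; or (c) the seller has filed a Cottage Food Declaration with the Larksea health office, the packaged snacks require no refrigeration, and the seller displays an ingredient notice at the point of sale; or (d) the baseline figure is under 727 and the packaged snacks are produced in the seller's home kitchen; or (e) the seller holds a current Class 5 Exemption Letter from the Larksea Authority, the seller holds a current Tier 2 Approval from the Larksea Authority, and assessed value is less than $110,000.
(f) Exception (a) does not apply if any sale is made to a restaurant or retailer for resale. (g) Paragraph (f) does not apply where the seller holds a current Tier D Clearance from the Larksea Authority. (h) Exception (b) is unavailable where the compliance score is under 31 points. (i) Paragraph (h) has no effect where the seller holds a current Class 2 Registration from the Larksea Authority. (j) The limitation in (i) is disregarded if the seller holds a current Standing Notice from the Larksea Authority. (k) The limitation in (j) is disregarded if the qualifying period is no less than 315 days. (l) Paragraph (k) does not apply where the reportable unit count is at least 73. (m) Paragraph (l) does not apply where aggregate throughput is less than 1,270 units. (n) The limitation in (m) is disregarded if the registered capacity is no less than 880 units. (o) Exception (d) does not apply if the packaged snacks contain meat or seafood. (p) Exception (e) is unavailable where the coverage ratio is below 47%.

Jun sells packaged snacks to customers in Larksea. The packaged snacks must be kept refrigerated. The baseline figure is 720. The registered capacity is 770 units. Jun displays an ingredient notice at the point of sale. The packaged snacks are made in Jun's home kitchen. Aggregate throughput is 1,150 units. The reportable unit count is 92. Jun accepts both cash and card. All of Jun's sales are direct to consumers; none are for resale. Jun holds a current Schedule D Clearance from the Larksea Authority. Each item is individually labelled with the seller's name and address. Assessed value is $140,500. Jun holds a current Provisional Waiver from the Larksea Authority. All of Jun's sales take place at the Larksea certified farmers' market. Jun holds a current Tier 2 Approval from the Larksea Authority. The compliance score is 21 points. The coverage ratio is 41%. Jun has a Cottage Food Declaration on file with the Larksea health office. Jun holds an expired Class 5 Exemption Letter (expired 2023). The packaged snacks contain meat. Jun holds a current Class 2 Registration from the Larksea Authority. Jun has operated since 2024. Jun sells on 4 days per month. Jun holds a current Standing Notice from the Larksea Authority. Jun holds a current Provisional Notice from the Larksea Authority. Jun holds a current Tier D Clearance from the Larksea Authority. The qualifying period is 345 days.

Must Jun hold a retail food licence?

Exception (a) requires that the number of selling days per month is under 4; but the number of selling days per month is 4, not under 4, so (a) is unavailable.
Exception (b) is satisfied on its face — a current Schedule D Clearance is held; all sales are at a certified farmers' market; a current Provisional Notice is held. Under paragraphs (h)–(n): (h) is engaged (the compliance score is 21 points, under the 31 points limit), but is set aside by (i): (i) operates against (h): a current Class 2 Registration is held. (j) would limit (i) — a current Standing Notice is held — but (k) sets (j) aside: (k) operates against (j): the qualifying period is 345 days, meeting the 315 days threshold. (l) is triggered (the reportable unit count is 92, meeting the 73 threshold), but is itself disapplied by (m): (m) operates against (l): aggregate throughput is 1,150 units, less than the 1,270 units limit. (n), which would lift (m), is not triggered — the registered capacity is 770 units, short of 880 units. (b) remains available.
Exception (c) does not apply: the packaged snacks require refrigeration.
All of (d)'s requirements are met (the baseline figure is 720, under the 727 limit; the packaged snacks are home-kitchen produced). Turning to paragraph (o): (o) operates against (d): the packaged snacks contain meat. So (d) is unavailable.
Exception (e) requires that the seller holds a current Class 5 Exemption Letter from the Larksea Authority; but there is no Class 5 Exemption Letter in force, so (e) is unavailable.

No — exception (b) applies; Jun is not required to hold a retail food licence.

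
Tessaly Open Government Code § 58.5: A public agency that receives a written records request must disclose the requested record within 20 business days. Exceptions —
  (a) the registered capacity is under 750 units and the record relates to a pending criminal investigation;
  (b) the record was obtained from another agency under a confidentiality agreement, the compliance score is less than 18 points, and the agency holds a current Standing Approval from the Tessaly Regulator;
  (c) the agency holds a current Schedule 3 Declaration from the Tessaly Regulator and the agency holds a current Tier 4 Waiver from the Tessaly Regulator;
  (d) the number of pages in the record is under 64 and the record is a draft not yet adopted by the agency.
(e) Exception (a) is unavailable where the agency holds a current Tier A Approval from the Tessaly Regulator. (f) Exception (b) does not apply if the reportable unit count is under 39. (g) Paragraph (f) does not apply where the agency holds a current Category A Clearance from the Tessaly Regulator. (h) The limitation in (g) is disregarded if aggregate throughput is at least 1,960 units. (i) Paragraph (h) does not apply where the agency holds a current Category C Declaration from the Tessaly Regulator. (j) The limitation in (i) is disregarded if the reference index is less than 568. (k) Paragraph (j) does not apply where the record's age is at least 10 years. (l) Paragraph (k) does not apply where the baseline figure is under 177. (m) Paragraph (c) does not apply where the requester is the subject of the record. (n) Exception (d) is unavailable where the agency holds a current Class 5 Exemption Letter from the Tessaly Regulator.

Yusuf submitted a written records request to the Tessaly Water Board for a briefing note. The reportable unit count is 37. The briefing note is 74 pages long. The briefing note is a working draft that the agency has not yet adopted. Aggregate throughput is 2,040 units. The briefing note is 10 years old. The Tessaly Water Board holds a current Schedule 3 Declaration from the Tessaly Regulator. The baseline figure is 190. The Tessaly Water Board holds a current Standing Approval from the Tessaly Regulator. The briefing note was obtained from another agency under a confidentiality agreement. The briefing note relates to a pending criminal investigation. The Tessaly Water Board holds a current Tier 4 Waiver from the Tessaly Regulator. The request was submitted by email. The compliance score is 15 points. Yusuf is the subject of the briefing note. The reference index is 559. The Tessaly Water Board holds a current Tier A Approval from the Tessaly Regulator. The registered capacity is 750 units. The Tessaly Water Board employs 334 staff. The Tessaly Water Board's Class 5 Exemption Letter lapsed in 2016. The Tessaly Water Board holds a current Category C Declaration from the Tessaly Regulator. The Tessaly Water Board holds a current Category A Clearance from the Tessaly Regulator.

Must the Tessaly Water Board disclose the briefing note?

No — exception (b) applies; the Tessaly Water Board is not required to disclose the briefing note.

Exception (a) does not apply: the registered capacity is 750 units, not under 750 units.
Exception (b)'s conditions are all satisfied: the briefing note was obtained under a confidentiality agreement; the compliance score is 15 points, less than the 18 points limit; a current Standing Approval is held. As to paragraphs (f)–(l): (f) would limit (b) — the reportable unit count is 37, under the 39 limit — but (g) sets (f) aside: (g) operates against (f): a current Category A Clearance is held. (h) would limit (g) — aggregate throughput is 2,040 units, meeting the 1,960 units threshold — but (i) sets (h) aside: (i) operates against (h): a current Category C Declaration is held. (j) would limit (i) — the reference index is 559, less than the 568 limit — but (k) sets (j) aside: (k) is engaged — the record's age is 10 years, meeting the 10 years threshold. (l) does not operate here (the baseline figure is 190, not under 177), so (k) stands. Exception (b) stands.
All of (c)'s requirements are met (a current Schedule 3 Declaration is held; a current Tier 4 Waiver is held). However, paragraph (m) must be considered: (m) applies — Yusuf is the subject of the briefing note. So (c) is unavailable.
Exception (d) requires that the number of pages in the record is under 64; but the number of pages in the record is 74, not under 64, so (d) is unavailable.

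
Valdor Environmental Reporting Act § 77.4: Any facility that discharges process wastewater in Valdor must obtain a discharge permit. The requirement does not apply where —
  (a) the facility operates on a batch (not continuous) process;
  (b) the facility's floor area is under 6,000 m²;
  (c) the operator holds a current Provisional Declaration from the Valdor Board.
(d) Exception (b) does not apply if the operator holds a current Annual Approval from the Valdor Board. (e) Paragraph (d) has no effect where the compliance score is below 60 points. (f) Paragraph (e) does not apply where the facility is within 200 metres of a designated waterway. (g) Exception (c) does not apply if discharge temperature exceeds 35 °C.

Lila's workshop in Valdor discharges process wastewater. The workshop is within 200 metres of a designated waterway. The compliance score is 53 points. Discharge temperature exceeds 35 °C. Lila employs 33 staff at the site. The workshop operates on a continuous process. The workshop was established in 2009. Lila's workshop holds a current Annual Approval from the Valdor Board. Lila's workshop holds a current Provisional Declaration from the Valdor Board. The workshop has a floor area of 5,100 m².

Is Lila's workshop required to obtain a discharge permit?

Yes — Lila's workshop must obtain a discharge permit.

Exception (a) does not apply: the facility operates on a continuous process.
Exception (b): the facility's floor area is 5,100 m², under the 6,000 m² limit — every condition holds. But applying paragraphs (d)–(f): (d) is engaged — a current Annual Approval is held. (e) would limit (d) — the compliance score is 53 points, below the 60 points limit — but (f) sets (e) aside: (f) operates against (e): the workshop is within 200 m of a designated waterway. (b) is therefore removed.
Exception (c): a current Provisional Declaration is held — every condition holds. However, paragraph (g) must be considered: (g) operates against (c): discharge temperature exceeds 35 °C. (c) is therefore removed.
No exception applies. The general rule governs.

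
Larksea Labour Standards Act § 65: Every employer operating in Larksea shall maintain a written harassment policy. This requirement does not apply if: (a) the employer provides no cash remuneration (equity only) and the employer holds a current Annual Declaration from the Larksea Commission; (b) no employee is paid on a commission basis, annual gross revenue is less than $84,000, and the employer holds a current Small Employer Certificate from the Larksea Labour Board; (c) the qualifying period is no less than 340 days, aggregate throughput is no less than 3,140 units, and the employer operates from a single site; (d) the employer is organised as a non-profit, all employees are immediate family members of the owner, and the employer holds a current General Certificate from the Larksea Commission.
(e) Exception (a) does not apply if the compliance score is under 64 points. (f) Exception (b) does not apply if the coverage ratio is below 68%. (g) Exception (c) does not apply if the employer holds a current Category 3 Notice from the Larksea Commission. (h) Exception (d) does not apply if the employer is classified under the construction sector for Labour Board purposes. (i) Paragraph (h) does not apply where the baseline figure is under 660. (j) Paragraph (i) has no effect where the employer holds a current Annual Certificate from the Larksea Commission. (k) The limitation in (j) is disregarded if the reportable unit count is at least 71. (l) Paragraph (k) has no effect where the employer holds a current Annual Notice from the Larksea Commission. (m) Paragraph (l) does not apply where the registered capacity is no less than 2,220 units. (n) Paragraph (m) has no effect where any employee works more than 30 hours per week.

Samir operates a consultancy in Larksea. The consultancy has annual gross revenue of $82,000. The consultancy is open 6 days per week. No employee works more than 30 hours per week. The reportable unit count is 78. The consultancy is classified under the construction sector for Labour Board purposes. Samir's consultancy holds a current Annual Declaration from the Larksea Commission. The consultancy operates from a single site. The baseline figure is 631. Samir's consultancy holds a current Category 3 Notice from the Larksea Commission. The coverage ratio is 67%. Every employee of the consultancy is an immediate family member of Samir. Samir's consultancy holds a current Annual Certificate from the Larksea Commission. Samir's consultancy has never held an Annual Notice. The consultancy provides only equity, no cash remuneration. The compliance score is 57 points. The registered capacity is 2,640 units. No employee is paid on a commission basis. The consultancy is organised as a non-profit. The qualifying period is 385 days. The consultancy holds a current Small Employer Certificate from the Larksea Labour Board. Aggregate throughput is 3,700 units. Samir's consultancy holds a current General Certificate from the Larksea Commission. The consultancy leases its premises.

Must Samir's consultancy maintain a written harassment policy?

Exception (a) is satisfied on its face — remuneration is equity-only; a current Annual Declaration is held. Turning to paragraph (e): (e) is triggered — the compliance score is 57 points, under the 64 points limit. Exception (a) does not apply.
Exception (b): no employee is paid on commission; annual gross revenue is $82,000, less than the $84,000 limit; a current Small Employer Certificate is held — every condition holds. However, paragraph (f) must be considered: (f) operates — the coverage ratio is 67%, below the 68% limit. Exception (b) does not apply.
All of (c)'s requirements are met (the qualifying period is 385 days, meeting the 340 days threshold; aggregate throughput is 3,700 units, meeting the 3,140 units threshold; the employer operates from a single site). However, paragraph (g) must be considered: (g) operates against (c): a current Category 3 Notice is held. (c) is therefore removed.
Exception (d)'s conditions are all satisfied: the employer is a non-profit; every employee is an immediate family member; a current General Certificate is held. Under paragraphs (h)–(n): (h) would limit (d) — the consultancy is classified under the construction sector — but (i) sets (h) aside: (i) operates against (h): the baseline figure is 631, under the 660 limit. (j) applies (a current Annual Certificate is held), but is set aside by (k): (k) operates — the reportable unit count is 78, meeting the 71 threshold. (l), which would lift (k), is not triggered — the Annual Notice is not current. (d) remains available.

No — exception (d) applies; Samir's consultancy is not required to maintain a written harassment policy.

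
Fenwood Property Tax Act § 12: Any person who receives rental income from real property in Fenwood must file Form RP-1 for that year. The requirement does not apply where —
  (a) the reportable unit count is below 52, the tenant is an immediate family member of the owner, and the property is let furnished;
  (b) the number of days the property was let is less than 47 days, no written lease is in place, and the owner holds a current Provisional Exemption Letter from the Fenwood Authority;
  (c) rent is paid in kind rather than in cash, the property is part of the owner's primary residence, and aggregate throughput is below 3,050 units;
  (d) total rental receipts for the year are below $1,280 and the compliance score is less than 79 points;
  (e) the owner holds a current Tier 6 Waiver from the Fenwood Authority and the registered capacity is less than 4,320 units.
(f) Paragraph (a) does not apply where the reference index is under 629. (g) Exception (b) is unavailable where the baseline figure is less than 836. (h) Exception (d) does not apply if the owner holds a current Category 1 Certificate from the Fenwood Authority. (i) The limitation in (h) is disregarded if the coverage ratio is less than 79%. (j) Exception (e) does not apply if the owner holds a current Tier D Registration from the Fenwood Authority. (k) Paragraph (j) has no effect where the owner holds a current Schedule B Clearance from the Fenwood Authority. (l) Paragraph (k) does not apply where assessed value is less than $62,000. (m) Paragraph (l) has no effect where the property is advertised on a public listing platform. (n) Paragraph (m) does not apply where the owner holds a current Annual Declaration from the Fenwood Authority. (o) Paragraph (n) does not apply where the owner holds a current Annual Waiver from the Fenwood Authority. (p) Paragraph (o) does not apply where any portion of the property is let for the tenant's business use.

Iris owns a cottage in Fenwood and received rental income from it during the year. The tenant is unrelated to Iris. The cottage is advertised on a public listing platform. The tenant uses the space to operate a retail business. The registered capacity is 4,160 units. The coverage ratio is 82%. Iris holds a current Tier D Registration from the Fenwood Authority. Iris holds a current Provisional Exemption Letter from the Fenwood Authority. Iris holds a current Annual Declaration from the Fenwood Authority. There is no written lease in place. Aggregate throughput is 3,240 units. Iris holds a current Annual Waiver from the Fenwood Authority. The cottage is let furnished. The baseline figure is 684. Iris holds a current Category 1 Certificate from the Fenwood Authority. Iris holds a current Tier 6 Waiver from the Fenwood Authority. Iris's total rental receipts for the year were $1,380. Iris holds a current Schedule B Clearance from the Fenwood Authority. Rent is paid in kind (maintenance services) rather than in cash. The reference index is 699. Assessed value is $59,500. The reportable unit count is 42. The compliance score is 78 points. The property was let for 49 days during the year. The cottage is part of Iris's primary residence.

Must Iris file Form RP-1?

Exception (a) fails — the tenant is unrelated to the owner.
Exception (b) does not apply: the number of days the property was let is 49 days, not less than 47 days.
Exception (c) fails — aggregate throughput is 3,240 units, not below 3,050 units.
Exception (d) requires that total rental receipts for the year are below $1,280; but total rental receipts for the year are $1,380, not below $1,280, so (d) is unavailable.
All of (e)'s requirements are met (a current Tier 6 Waiver is held; the registered capacity is 4,160 units, less than the 4,320 units limit). But applying paragraphs (j)–(p): (j) operates — a current Tier D Registration is held. (k) is engaged (a current Schedule B Clearance is held), but is itself disapplied by (l): (l) operates against (k): assessed value is $59,500, less than the $62,000 limit. (m) applies (the property is publicly advertised), but is itself disapplied by (n): (n) applies — a current Annual Declaration is held. (o) applies (a current Annual Waiver is held), but yields to (p): (p) operates against (o): the space is let for business use. (e) is therefore removed.
No exception applies. The general rule governs.

Yes — Iris must file Form RP-1.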